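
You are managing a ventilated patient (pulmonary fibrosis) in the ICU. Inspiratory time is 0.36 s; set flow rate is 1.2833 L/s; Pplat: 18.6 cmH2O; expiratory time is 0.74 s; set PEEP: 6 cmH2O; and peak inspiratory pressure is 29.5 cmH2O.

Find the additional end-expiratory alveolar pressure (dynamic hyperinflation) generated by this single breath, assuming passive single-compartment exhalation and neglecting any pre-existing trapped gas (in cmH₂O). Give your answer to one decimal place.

1.2

Vt = flow × Ti = 1.2833 L/s × 0.36 s × 1000 mL/L = 461.99 mL.
R = (PIP − Pplat)/V̇ = (29.5 − 18.6) / 1.2833 = 10.9/1.2833 = 8.494 cmH2O·s/L.
C = Vt/(Pplat − PEEP) = 461.99 / (18.6 − 6) = 461.99/12.6 = 36.666 mL/cmH2O.
τ = R × C = 8.494 × 0.03667 L/cmH2O = 0.3115 s.
Fraction remaining = e^(−Te/τ) = e^(−0.74/0.3115) = 0.09296; trapped volume = 461.99 × 0.09296 = 42.947 mL.
Additional alveolar pressure from trapping ≈ V_trapped / C = 42.947 / 36.666 = 1.171 cmH2O.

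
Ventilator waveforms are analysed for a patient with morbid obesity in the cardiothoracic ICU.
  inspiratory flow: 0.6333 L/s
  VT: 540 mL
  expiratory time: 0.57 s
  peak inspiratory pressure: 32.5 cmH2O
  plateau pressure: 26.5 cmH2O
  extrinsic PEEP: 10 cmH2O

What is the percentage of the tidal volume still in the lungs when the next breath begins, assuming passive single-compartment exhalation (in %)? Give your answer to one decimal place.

15.9

R = (PIP − Pplat)/V̇ = (32.5 − 26.5) / 0.6333 = 6.0/0.6333 = 9.474 cmH2O·s/L.
C = Vt/(Pplat − PEEP) = 540.0 / (26.5 − 10) = 540.0/16.5 = 32.727 mL/cmH2O.
τ = R × C = 9.474 × 0.03273 L/cmH2O = 0.3101 s.
Fraction remaining at end-expiration = e^(−Te/τ) = e^(−0.57/0.3101) = 0.1591 → 15.91%.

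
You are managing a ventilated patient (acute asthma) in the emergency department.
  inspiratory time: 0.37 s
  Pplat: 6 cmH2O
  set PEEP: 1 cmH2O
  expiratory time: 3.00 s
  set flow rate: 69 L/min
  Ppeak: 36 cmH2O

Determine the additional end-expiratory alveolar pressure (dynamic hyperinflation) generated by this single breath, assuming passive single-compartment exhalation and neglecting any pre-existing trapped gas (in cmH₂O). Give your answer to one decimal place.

Flow: 69 L/min ÷ 60 = 1.15 L/s.
Vt = flow × Ti = 1.15 L/s × 0.37 s × 1000 mL/L = 425.5 mL.
R = (PIP − Pplat)/V̇ = (36 − 6) / 1.15 = 30.0/1.15 = 26.087 cmH2O·s/L.
C = Vt/(Pplat − PEEP) = 425.5 / (6 − 1) = 425.5/5.0 = 85.1 mL/cmH2O.
τ = R × C = 26.087 × 0.0851 L/cmH2O = 2.22 s.
Fraction remaining = e^(−Te/τ) = e^(−3.00/2.22) = 0.2589; trapped volume = 425.5 × 0.2589 = 110.16 mL.
Additional alveolar pressure from trapping ≈ V_trapped / C = 110.16 / 85.1 = 1.294 cmH2O.

1.3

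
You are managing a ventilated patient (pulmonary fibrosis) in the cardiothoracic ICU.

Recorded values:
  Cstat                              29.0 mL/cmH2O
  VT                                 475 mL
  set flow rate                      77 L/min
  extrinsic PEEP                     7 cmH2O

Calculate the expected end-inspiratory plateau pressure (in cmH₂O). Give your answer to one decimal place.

23.4

Pplat = PEEP + Vt / Cstat = 7 + 475 / 29.0 = 7 + 16.379 = 23.379 cmH2O.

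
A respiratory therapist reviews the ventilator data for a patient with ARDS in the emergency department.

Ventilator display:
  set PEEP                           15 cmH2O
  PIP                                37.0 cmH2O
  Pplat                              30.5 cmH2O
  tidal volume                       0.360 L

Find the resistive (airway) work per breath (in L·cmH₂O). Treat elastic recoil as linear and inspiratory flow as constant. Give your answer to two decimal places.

2.34

With constant inspiratory flow the resistive pressure is constant at PIP − Pplat = 37.0 − 30.5 = 6.5 cmH2O, so resistive work = 6.5 × 0.360 = 2.34 L·cmH2O.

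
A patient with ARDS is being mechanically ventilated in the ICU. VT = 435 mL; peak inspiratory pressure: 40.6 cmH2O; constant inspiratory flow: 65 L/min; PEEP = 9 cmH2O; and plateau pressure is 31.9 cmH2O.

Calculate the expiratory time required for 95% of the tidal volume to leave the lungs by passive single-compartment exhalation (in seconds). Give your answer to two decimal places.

0.46

Flow: 65 L/min ÷ 60 = 1.0833 L/s.
R = (PIP − Pplat)/V̇ = (40.6 − 31.9) / 1.0833 = 8.7/1.0833 = 8.031 cmH2O·s/L.
C = Vt/(Pplat − PEEP) = 435.0 / (31.9 − 9) = 435.0/22.9 = 18.996 mL/cmH2O.
τ = R × C = 8.031 × 0.019 L/cmH2O = 0.1526 s.
t = −τ·ln(1 − 0.95) = −0.1526·ln(0.05) = 0.4571 s.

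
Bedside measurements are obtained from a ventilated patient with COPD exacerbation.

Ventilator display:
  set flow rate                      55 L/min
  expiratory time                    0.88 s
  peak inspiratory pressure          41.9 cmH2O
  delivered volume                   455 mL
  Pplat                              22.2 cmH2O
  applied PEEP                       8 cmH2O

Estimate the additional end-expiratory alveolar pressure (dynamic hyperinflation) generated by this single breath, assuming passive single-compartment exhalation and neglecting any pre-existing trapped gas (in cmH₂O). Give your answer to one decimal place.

Flow: 55 L/min ÷ 60 = 0.9167 L/s.
R = (PIP − Pplat)/V̇ = (41.9 − 22.2) / 0.9167 = 19.7/0.9167 = 21.49 cmH2O·s/L.
C = Vt/(Pplat − PEEP) = 455.0 / (22.2 − 8) = 455.0/14.2 = 32.042 mL/cmH2O.
τ = R × C = 21.49 × 0.03204 L/cmH2O = 0.6885 s.
Fraction remaining = e^(−Te/τ) = e^(−0.88/0.6885) = 0.2786; trapped volume = 455.0 × 0.2786 = 126.76 mL.
Additional alveolar pressure from trapping ≈ V_trapped / C = 126.76 / 32.042 = 3.956 cmH2O.

4.0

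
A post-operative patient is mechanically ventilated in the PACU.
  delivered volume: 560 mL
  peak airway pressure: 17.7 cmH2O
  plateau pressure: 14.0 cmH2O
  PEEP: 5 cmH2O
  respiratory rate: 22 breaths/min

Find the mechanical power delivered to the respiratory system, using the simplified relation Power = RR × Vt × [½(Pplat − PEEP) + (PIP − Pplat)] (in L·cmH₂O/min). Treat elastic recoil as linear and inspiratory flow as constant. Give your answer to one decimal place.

Per-breath work = Vt × [½(Pplat−PEEP) + (PIP−Pplat)] = 0.560 × [0.5×9.0 + 3.7] = 0.560 × 8.2 = 4.592 L·cmH2O.
Power = 22 × 4.592 = 101.02 L·cmH2O/min.

101.0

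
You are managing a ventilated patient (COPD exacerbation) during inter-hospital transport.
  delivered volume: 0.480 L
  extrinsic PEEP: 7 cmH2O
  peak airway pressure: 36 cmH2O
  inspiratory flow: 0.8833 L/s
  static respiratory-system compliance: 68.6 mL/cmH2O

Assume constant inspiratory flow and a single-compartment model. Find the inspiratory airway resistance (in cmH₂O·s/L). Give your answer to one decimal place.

24.9

Equation of motion (constant flow): PIP = Vt/C + R·V̇ + PEEP.
R·V̇ = PIP − Vt/C − PEEP = 36 − 480/68.6 − 7 = 36 − 6.997 − 7 = 22.003 cmH2O.
R = 22.003 / 0.8833 = 24.91 cmH2O·s/L.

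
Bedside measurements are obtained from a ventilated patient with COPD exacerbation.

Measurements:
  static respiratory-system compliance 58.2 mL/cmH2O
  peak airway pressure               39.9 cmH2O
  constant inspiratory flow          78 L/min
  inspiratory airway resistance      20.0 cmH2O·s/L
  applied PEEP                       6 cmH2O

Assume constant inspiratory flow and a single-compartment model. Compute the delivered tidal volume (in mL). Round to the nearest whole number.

Flow: 78 L/min ÷ 60 = 1.3 L/s.
Equation of motion (constant flow): PIP = Vt/C + R·V̇ + PEEP.
Vt/C = PIP − R·V̇ − PEEP = 39.9 − 26.0 − 6 = 7.9 cmH2O.
Vt = C × 7.9 = 58.2 × 7.9 = 459.78 mL.

460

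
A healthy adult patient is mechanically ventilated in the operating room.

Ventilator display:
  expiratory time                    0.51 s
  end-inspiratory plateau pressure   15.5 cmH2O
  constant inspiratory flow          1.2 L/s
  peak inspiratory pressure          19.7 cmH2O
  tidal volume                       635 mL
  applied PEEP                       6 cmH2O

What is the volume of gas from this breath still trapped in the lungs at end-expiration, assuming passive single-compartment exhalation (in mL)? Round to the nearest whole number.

R = (PIP − Pplat)/V̇ = (19.7 − 15.5) / 1.2 = 4.2/1.2 = 3.5 cmH2O·s/L.
C = Vt/(Pplat − PEEP) = 635.0 / (15.5 − 6) = 635.0/9.5 = 66.842 mL/cmH2O.
τ = R × C = 3.5 × 0.06684 L/cmH2O = 0.2339 s.
Fraction remaining = e^(−Te/τ) = e^(−0.51/0.2339) = 0.113.
Trapped volume = 635.0 × 0.113 = 71.755 mL.

72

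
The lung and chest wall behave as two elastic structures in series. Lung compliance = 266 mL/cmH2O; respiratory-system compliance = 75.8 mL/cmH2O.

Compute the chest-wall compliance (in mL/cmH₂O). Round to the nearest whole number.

106

1/Ccw = 1/Crs − 1/CL.
1/Ccw = 1/75.8 − 1/266 = 0.009433.
Ccw = 106.01 mL/cmH2O.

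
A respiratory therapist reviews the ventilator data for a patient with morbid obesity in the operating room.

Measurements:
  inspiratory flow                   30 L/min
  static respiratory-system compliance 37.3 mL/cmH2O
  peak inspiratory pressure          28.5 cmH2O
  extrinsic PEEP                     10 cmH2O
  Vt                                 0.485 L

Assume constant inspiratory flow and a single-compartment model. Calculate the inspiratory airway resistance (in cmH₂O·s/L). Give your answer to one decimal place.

Flow: 30 L/min ÷ 60 = 0.5 L/s.
Equation of motion (constant flow): PIP = Vt/C + R·V̇ + PEEP.
R·V̇ = PIP − Vt/C − PEEP = 28.5 − 485/37.3 − 10 = 28.5 − 13.003 − 10 = 5.497 cmH2O.
R = 5.497 / 0.5 = 10.994 cmH2O·s/L.

11.0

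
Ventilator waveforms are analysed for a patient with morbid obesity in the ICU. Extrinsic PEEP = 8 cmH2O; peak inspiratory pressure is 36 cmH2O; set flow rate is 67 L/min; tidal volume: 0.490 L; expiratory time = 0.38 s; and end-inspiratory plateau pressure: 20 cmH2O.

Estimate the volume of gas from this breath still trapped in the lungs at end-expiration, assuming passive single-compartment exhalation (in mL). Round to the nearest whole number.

256

Flow: 67 L/min ÷ 60 = 1.1167 L/s.
R = (PIP − Pplat)/V̇ = (36 − 20) / 1.1167 = 16.0/1.1167 = 14.328 cmH2O·s/L.
C = Vt/(Pplat − PEEP) = 490.0 / (20 − 8) = 490.0/12.0 = 40.833 mL/cmH2O.
τ = R × C = 14.328 × 0.04083 L/cmH2O = 0.585 s.
Fraction remaining = e^(−Te/τ) = e^(−0.38/0.585) = 0.5223.
Trapped volume = 490.0 × 0.5223 = 255.93 mL.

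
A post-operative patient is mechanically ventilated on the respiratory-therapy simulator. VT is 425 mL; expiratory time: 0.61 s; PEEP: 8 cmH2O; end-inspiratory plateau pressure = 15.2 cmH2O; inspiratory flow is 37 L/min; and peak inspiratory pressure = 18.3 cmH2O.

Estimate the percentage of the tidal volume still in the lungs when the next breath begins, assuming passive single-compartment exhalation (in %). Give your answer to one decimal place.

Flow: 37 L/min ÷ 60 = 0.6167 L/s.
R = (PIP − Pplat)/V̇ = (18.3 − 15.2) / 0.6167 = 3.1/0.6167 = 5.027 cmH2O·s/L.
C = Vt/(Pplat − PEEP) = 425.0 / (15.2 − 8) = 425.0/7.2 = 59.028 mL/cmH2O.
τ = R × C = 5.027 × 0.05903 L/cmH2O = 0.2967 s.
Fraction remaining at end-expiration = e^(−Te/τ) = e^(−0.61/0.2967) = 0.128 → 12.8%.

12.8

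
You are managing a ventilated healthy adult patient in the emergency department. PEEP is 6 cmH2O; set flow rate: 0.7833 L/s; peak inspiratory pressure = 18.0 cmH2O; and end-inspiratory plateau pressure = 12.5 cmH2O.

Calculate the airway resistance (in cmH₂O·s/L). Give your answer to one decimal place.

Raw = (PIP − Pplat) / flow = (18.0 − 12.5) / 0.7833 = 5.5 / 0.7833 = 7.022 cmH2O·s/L.

7.0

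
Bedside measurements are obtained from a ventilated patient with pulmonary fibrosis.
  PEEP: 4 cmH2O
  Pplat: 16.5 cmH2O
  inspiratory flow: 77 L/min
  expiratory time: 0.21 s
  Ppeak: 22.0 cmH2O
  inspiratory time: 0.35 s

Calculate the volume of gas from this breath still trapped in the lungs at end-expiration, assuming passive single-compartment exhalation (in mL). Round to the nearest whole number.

115

Flow: 77 L/min ÷ 60 = 1.2833 L/s.
Vt = flow × Ti = 1.2833 L/s × 0.35 s × 1000 mL/L = 449.16 mL.
R = (PIP − Pplat)/V̇ = (22.0 − 16.5) / 1.2833 = 5.5/1.2833 = 4.286 cmH2O·s/L.
C = Vt/(Pplat − PEEP) = 449.16 / (16.5 − 4) = 449.16/12.5 = 35.933 mL/cmH2O.
τ = R × C = 4.286 × 0.03593 L/cmH2O = 0.154 s.
Fraction remaining = e^(−Te/τ) = e^(−0.21/0.154) = 0.2557.
Trapped volume = 449.16 × 0.2557 = 114.85 mL.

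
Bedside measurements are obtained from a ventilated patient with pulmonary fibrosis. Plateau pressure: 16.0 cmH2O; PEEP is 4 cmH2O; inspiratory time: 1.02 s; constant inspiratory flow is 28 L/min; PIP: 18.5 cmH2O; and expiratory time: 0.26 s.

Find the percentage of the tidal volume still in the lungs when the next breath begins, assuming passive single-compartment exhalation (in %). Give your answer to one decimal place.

Flow: 28 L/min ÷ 60 = 0.4667 L/s.
Vt = flow × Ti = 0.4667 L/s × 1.02 s × 1000 mL/L = 476.03 mL.
R = (PIP − Pplat)/V̇ = (18.5 − 16.0) / 0.4667 = 2.5/0.4667 = 5.357 cmH2O·s/L.
C = Vt/(Pplat − PEEP) = 476.03 / (16.0 − 4) = 476.03/12.0 = 39.669 mL/cmH2O.
τ = R × C = 5.357 × 0.03967 L/cmH2O = 0.2125 s.
Fraction remaining at end-expiration = e^(−Te/τ) = e^(−0.26/0.2125) = 0.2942 → 29.42%.

29.4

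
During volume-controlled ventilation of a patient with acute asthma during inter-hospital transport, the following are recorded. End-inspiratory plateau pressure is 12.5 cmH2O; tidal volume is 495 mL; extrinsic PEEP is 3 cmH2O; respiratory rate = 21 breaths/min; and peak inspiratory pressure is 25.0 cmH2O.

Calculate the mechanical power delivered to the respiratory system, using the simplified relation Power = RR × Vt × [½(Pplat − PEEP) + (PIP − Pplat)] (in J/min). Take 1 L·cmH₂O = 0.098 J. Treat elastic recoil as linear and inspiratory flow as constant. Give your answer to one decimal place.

Per-breath work = Vt × [½(Pplat−PEEP) + (PIP−Pplat)] = 0.495 × [0.5×9.5 + 12.5] = 0.495 × 17.25 = 8.539 L·cmH2O.
Power = 21 × 8.539 = 179.32 L·cmH2O/min.
× 0.098 J/(L·cmH2O) → 17.573 J/min.

17.6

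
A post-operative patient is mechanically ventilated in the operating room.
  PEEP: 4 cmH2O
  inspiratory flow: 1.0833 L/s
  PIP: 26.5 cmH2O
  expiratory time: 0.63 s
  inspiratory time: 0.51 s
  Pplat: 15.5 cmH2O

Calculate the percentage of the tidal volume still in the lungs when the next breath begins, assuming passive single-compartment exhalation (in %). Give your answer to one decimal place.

27.5

Vt = flow × Ti = 1.0833 L/s × 0.51 s × 1000 mL/L = 552.48 mL.
R = (PIP − Pplat)/V̇ = (26.5 − 15.5) / 1.0833 = 11.0/1.0833 = 10.154 cmH2O·s/L.
C = Vt/(Pplat − PEEP) = 552.48 / (15.5 − 4) = 552.48/11.5 = 48.042 mL/cmH2O.
τ = R × C = 10.154 × 0.04804 L/cmH2O = 0.4878 s.
Fraction remaining at end-expiration = e^(−Te/τ) = e^(−0.63/0.4878) = 0.2749 → 27.49%.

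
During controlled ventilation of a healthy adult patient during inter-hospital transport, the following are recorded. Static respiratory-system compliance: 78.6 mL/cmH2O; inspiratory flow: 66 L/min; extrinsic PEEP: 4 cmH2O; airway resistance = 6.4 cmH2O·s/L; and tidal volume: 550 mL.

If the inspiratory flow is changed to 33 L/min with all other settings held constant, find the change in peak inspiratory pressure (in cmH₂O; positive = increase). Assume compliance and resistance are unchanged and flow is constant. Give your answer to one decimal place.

-3.5

Flow: 66 L/min ÷ 60 = 1.1 L/s.
New flow: 33 L/min ÷ 60 = 0.55 L/s.
PIP = Vt/C + R·V̇ + PEEP (constant-flow equation of motion).
Only the resistive term changes: ΔPIP = R × ΔV̇ = 6.4 × (0.55 − 1.1) = 6.4 × -0.55 = -3.52 cmH2O.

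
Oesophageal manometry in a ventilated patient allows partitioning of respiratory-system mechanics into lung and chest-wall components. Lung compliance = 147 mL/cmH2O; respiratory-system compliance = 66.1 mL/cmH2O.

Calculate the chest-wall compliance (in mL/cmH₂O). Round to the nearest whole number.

120

1/Ccw = 1/Crs − 1/CL.
1/Ccw = 1/66.1 − 1/147 = 0.008326.
Ccw = 120.11 mL/cmH2O.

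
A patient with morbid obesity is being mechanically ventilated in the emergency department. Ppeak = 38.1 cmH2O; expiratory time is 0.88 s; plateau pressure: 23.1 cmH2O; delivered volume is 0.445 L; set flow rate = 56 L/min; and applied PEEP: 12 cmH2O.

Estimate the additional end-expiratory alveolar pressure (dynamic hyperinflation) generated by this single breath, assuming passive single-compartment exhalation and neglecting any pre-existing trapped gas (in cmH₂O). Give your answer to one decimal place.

Flow: 56 L/min ÷ 60 = 0.9333 L/s.
R = (PIP − Pplat)/V̇ = (38.1 − 23.1) / 0.9333 = 15.0/0.9333 = 16.072 cmH2O·s/L.
C = Vt/(Pplat − PEEP) = 445.0 / (23.1 − 12) = 445.0/11.1 = 40.09 mL/cmH2O.
τ = R × C = 16.072 × 0.04009 L/cmH2O = 0.6443 s.
Fraction remaining = e^(−Te/τ) = e^(−0.88/0.6443) = 0.2552; trapped volume = 445.0 × 0.2552 = 113.56 mL.
Additional alveolar pressure from trapping ≈ V_trapped / C = 113.56 / 40.09 = 2.833 cmH2O.

2.8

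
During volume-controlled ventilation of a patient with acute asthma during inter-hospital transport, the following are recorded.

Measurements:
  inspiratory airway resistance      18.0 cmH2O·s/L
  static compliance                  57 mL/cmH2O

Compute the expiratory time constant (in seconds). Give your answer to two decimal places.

τ = R × C = 18.0 × 57 mL/cmH2O = 18.0 × 0.057 L/cmH2O = 1.026 s.

1.03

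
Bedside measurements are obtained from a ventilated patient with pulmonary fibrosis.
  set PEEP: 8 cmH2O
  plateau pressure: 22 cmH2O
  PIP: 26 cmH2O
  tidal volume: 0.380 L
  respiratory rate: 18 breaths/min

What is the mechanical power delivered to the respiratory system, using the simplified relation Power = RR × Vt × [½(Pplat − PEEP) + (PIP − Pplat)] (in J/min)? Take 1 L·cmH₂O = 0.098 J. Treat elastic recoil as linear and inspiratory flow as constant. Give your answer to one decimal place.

7.4

Per-breath work = Vt × [½(Pplat−PEEP) + (PIP−Pplat)] = 0.380 × [0.5×14.0 + 4.0] = 0.380 × 11.0 = 4.18 L·cmH2O.
Power = 18 × 4.18 = 75.24 L·cmH2O/min.
× 0.098 J/(L·cmH2O) → 7.374 J/min.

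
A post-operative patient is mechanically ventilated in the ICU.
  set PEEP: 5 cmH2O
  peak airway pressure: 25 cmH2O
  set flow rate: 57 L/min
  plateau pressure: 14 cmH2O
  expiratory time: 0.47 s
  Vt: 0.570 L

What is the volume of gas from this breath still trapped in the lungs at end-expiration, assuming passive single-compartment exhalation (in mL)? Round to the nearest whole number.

300

Flow: 57 L/min ÷ 60 = 0.95 L/s.
R = (PIP − Pplat)/V̇ = (25 − 14) / 0.95 = 11.0/0.95 = 11.579 cmH2O·s/L.
C = Vt/(Pplat − PEEP) = 570.0 / (14 − 5) = 570.0/9.0 = 63.333 mL/cmH2O.
τ = R × C = 11.579 × 0.06333 L/cmH2O = 0.7333 s.
Fraction remaining = e^(−Te/τ) = e^(−0.47/0.7333) = 0.5268.
Trapped volume = 570.0 × 0.5268 = 300.28 mL.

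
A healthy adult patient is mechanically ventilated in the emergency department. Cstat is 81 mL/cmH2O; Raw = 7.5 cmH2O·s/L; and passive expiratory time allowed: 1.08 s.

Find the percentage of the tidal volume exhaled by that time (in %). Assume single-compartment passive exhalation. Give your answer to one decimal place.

τ = R × C = 7.5 × 81 mL/cmH2O = 7.5 × 0.081 L/cmH2O = 0.6075 s.
Passive exhalation: V(t)/V₀ = e^(−t/τ) = e^(−1.08/0.6075) = 0.169.
Fraction exhaled = 1 − 0.169 = 0.831 → 83.1%.

83.1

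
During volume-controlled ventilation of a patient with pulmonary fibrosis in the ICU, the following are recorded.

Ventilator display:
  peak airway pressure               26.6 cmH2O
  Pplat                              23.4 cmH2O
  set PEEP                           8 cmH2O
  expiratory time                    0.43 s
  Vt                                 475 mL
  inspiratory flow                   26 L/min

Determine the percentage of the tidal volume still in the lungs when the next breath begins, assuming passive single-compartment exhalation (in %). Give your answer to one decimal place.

15.1

Flow: 26 L/min ÷ 60 = 0.4333 L/s.
R = (PIP − Pplat)/V̇ = (26.6 − 23.4) / 0.4333 = 3.2/0.4333 = 7.385 cmH2O·s/L.
C = Vt/(Pplat − PEEP) = 475.0 / (23.4 − 8) = 475.0/15.4 = 30.844 mL/cmH2O.
τ = R × C = 7.385 × 0.03084 L/cmH2O = 0.2278 s.
Fraction remaining at end-expiration = e^(−Te/τ) = e^(−0.43/0.2278) = 0.1514 → 15.14%.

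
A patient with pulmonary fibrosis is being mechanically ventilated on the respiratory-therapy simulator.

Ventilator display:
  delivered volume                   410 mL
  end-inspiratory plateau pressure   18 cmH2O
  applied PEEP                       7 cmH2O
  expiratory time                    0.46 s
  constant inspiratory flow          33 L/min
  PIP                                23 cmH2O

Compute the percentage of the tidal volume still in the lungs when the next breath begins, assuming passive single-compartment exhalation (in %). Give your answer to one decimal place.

25.7

Flow: 33 L/min ÷ 60 = 0.55 L/s.
R = (PIP − Pplat)/V̇ = (23 − 18) / 0.55 = 5.0/0.55 = 9.091 cmH2O·s/L.
C = Vt/(Pplat − PEEP) = 410.0 / (18 − 7) = 410.0/11.0 = 37.273 mL/cmH2O.
τ = R × C = 9.091 × 0.03727 L/cmH2O = 0.3388 s.
Fraction remaining at end-expiration = e^(−Te/τ) = e^(−0.46/0.3388) = 0.2572 → 25.72%.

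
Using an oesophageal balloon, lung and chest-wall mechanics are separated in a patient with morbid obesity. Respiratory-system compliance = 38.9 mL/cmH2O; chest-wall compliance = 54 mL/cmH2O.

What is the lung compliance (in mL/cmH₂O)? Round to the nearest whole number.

1/CL = 1/Crs − 1/Ccw.
1/CL = 1/38.9 − 1/54 = 0.007188.
CL = 139.12 mL/cmH2O.

139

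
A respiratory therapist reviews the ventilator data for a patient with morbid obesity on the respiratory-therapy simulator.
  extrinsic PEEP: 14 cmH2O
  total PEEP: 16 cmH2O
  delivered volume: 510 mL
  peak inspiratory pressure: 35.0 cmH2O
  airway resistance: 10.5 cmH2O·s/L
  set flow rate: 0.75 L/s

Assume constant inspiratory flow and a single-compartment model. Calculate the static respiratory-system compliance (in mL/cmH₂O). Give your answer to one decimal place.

45.8

Total PEEP = 16 cmH2O (set 14 + intrinsic 2); this is the baseline alveolar pressure.
Equation of motion (constant flow): PIP = Vt/C + R·V̇ + PEEP.
Vt/C = PIP − R·V̇ − PEEP = 35.0 − 10.5×0.75 − 16 = 35.0 − 7.875 − 16 = 11.125 cmH2O.
C = Vt / 11.125 = 510 / 11.125 = 45.843 mL/cmH2O.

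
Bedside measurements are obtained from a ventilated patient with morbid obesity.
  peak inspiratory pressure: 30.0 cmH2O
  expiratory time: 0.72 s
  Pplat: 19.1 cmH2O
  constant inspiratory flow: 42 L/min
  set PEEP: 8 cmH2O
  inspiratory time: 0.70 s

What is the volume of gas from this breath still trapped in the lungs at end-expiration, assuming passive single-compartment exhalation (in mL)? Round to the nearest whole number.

172

Flow: 42 L/min ÷ 60 = 0.7 L/s.
Vt = flow × Ti = 0.7 L/s × 0.70 s × 1000 mL/L = 490.0 mL.
R = (PIP − Pplat)/V̇ = (30.0 − 19.1) / 0.7 = 10.9/0.7 = 15.571 cmH2O·s/L.
C = Vt/(Pplat − PEEP) = 490.0 / (19.1 − 8) = 490.0/11.1 = 44.144 mL/cmH2O.
τ = R × C = 15.571 × 0.04414 L/cmH2O = 0.6873 s.
Fraction remaining = e^(−Te/τ) = e^(−0.72/0.6873) = 0.3508.
Trapped volume = 490.0 × 0.3508 = 171.89 mL.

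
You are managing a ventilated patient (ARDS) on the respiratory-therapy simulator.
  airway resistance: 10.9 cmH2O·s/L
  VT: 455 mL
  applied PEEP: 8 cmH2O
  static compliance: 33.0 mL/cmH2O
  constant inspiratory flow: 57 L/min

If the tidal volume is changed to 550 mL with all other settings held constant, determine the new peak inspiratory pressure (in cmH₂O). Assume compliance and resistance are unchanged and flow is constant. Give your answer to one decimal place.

35.0

Flow: 57 L/min ÷ 60 = 0.95 L/s.
PIP = Vt/C + R·V̇ + PEEP (constant-flow equation of motion).
Only the elastic term changes: ΔPIP = ΔVt / C = (550 − 455) / 33.0 = 2.879 cmH2O.
Original PIP = 455/33.0 + 10.9×0.95 + 8 = 32.143 cmH2O; new PIP = 32.143 + (2.879) = 35.022 cmH2O.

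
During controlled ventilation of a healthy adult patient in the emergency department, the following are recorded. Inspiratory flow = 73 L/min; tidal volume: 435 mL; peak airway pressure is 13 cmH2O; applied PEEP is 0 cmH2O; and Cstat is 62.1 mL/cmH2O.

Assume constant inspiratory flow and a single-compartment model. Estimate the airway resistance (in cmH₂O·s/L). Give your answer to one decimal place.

4.9

Flow: 73 L/min ÷ 60 = 1.2167 L/s.
Equation of motion (constant flow): PIP = Vt/C + R·V̇ + PEEP.
R·V̇ = PIP − Vt/C − PEEP = 13 − 435/62.1 − 0 = 13 − 7.005 − 0 = 5.995 cmH2O.
R = 5.995 / 1.2167 = 4.927 cmH2O·s/L.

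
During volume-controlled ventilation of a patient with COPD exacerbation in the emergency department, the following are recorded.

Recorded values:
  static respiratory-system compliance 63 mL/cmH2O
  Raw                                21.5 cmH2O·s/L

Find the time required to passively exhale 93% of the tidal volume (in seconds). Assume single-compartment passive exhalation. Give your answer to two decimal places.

3.60

τ = R × C = 21.5 × 63 mL/cmH2O = 21.5 × 0.063 L/cmH2O = 1.355 s.
Exhaled fraction f = 1 − e^(−t/τ) → t = −τ·ln(1 − f) = −1.355·ln(0.07) = 3.603 s.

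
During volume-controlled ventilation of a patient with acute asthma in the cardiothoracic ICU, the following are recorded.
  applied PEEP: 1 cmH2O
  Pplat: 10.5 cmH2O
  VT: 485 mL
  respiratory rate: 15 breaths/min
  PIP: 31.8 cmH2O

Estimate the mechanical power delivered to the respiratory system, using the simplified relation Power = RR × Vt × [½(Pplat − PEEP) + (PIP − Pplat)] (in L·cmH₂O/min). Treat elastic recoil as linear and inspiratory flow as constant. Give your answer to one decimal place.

189.5

Per-breath work = Vt × [½(Pplat−PEEP) + (PIP−Pplat)] = 0.485 × [0.5×9.5 + 21.3] = 0.485 × 26.05 = 12.634 L·cmH2O.
Power = 15 × 12.634 = 189.51 L·cmH2O/min.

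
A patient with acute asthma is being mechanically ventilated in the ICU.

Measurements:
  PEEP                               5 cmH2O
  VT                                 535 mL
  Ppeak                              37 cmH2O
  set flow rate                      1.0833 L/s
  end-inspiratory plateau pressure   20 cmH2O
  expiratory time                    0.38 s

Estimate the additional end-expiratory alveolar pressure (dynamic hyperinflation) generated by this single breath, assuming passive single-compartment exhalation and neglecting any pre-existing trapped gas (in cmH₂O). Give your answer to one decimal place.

R = (PIP − Pplat)/V̇ = (37 − 20) / 1.0833 = 17.0/1.0833 = 15.693 cmH2O·s/L.
C = Vt/(Pplat − PEEP) = 535.0 / (20 − 5) = 535.0/15.0 = 35.667 mL/cmH2O.
τ = R × C = 15.693 × 0.03567 L/cmH2O = 0.5598 s.
Fraction remaining = e^(−Te/τ) = e^(−0.38/0.5598) = 0.5072; trapped volume = 535.0 × 0.5072 = 271.35 mL.
Additional alveolar pressure from trapping ≈ V_trapped / C = 271.35 / 35.667 = 7.608 cmH2O.

7.6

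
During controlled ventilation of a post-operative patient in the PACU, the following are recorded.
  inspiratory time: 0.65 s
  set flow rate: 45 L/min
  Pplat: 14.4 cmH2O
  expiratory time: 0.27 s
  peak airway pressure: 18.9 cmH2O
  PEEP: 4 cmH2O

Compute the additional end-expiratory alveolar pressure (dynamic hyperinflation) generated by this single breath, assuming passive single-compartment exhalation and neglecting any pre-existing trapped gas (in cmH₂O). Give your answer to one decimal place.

4.0

Flow: 45 L/min ÷ 60 = 0.75 L/s.
Vt = flow × Ti = 0.75 L/s × 0.65 s × 1000 mL/L = 487.5 mL.
R = (PIP − Pplat)/V̇ = (18.9 − 14.4) / 0.75 = 4.5/0.75 = 6.0 cmH2O·s/L.
C = Vt/(Pplat − PEEP) = 487.5 / (14.4 − 4) = 487.5/10.4 = 46.875 mL/cmH2O.
τ = R × C = 6.0 × 0.04688 L/cmH2O = 0.2813 s.
Fraction remaining = e^(−Te/τ) = e^(−0.27/0.2813) = 0.383; trapped volume = 487.5 × 0.383 = 186.71 mL.
Additional alveolar pressure from trapping ≈ V_trapped / C = 186.71 / 46.875 = 3.983 cmH2O.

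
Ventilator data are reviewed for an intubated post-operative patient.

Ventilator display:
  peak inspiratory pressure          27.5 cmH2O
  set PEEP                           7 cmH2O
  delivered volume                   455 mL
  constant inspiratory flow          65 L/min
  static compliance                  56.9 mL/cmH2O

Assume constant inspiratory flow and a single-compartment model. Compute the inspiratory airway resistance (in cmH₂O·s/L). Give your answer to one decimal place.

Flow: 65 L/min ÷ 60 = 1.0833 L/s.
Equation of motion (constant flow): PIP = Vt/C + R·V̇ + PEEP.
R·V̇ = PIP − Vt/C − PEEP = 27.5 − 455/56.9 − 7 = 27.5 − 7.996 − 7 = 12.504 cmH2O.
R = 12.504 / 1.0833 = 11.543 cmH2O·s/L.

11.5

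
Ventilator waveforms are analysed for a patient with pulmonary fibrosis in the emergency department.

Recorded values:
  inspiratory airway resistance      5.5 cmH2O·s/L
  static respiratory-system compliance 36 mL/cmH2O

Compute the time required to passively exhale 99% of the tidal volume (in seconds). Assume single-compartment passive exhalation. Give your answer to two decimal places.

0.91

τ = R × C = 5.5 × 36 mL/cmH2O = 5.5 × 0.036 L/cmH2O = 0.198 s.
Exhaled fraction f = 1 − e^(−t/τ) → t = −τ·ln(1 − f) = −0.198·ln(0.01) = 0.9118 s.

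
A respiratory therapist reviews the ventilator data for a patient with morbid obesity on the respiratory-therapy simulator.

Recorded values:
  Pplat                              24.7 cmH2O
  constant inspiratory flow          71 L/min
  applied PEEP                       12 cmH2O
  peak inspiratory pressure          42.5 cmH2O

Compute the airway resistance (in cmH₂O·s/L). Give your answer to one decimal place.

15.0

Flow: 71 L/min ÷ 60 = 1.1833 L/s.
Raw = (PIP − Pplat) / flow = (42.5 − 24.7) / 1.1833 = 17.8 / 1.1833 = 15.043 cmH2O·s/L.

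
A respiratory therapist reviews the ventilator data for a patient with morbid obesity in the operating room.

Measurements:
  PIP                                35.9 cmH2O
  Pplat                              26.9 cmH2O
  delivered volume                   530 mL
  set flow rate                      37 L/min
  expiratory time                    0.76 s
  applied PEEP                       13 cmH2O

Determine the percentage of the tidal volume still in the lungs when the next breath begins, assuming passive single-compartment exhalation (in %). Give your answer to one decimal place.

25.5

Flow: 37 L/min ÷ 60 = 0.6167 L/s.
R = (PIP − Pplat)/V̇ = (35.9 − 26.9) / 0.6167 = 9.0/0.6167 = 14.594 cmH2O·s/L.
C = Vt/(Pplat − PEEP) = 530.0 / (26.9 − 13) = 530.0/13.9 = 38.129 mL/cmH2O.
τ = R × C = 14.594 × 0.03813 L/cmH2O = 0.5565 s.
Fraction remaining at end-expiration = e^(−Te/τ) = e^(−0.76/0.5565) = 0.2552 → 25.52%.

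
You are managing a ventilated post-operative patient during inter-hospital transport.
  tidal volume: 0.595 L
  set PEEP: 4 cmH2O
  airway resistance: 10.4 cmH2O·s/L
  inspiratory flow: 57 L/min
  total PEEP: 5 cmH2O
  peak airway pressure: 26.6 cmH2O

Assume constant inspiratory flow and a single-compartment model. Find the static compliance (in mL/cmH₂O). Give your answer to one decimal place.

Flow: 57 L/min ÷ 60 = 0.95 L/s.
Total PEEP = 5 cmH2O (set 4 + intrinsic 1); this is the baseline alveolar pressure.
Equation of motion (constant flow): PIP = Vt/C + R·V̇ + PEEP.
Vt/C = PIP − R·V̇ − PEEP = 26.6 − 10.4×0.95 − 5 = 26.6 − 9.88 − 5 = 11.72 cmH2O.
C = Vt / 11.72 = 595 / 11.72 = 50.768 mL/cmH2O.

50.8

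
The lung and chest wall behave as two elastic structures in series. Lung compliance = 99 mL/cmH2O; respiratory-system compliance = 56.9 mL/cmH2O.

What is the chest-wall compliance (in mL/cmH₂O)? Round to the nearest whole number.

1/Ccw = 1/Crs − 1/CL.
1/Ccw = 1/56.9 − 1/99 = 0.007474.
Ccw = 133.8 mL/cmH2O.

134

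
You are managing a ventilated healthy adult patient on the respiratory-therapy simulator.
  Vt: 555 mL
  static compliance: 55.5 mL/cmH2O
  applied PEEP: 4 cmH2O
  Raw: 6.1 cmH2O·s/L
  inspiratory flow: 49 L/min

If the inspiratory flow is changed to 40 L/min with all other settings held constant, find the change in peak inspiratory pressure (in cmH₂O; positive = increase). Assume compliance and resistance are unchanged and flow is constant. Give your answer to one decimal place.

Flow: 49 L/min ÷ 60 = 0.8167 L/s.
New flow: 40 L/min ÷ 60 = 0.6667 L/s.
PIP = Vt/C + R·V̇ + PEEP (constant-flow equation of motion).
Only the resistive term changes: ΔPIP = R × ΔV̇ = 6.1 × (0.6667 − 0.8167) = 6.1 × -0.15 = -0.915 cmH2O.

-0.9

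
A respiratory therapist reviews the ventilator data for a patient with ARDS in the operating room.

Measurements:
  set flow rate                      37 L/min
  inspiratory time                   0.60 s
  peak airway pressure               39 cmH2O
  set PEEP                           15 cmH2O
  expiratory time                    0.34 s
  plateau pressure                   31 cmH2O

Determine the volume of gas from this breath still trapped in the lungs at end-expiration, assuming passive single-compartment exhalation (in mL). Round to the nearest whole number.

119

Flow: 37 L/min ÷ 60 = 0.6167 L/s.
Vt = flow × Ti = 0.6167 L/s × 0.60 s × 1000 mL/L = 370.02 mL.
R = (PIP − Pplat)/V̇ = (39 − 31) / 0.6167 = 8.0/0.6167 = 12.972 cmH2O·s/L.
C = Vt/(Pplat − PEEP) = 370.02 / (31 − 15) = 370.02/16.0 = 23.126 mL/cmH2O.
τ = R × C = 12.972 × 0.02313 L/cmH2O = 0.3 s.
Fraction remaining = e^(−Te/τ) = e^(−0.34/0.3) = 0.322.
Trapped volume = 370.02 × 0.322 = 119.15 mL.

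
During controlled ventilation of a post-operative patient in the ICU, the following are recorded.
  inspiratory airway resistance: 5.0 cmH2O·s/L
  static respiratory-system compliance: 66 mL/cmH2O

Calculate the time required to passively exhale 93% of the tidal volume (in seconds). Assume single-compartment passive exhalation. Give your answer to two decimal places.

τ = R × C = 5.0 × 66 mL/cmH2O = 5.0 × 0.066 L/cmH2O = 0.33 s.
Exhaled fraction f = 1 − e^(−t/τ) → t = −τ·ln(1 − f) = −0.33·ln(0.07) = 0.8776 s.

0.88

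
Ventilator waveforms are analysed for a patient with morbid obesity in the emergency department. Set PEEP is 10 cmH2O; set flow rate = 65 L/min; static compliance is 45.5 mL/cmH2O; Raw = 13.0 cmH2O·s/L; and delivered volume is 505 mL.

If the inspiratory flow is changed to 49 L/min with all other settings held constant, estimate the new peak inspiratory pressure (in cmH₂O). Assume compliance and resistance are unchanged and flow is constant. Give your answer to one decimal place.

31.7

Flow: 65 L/min ÷ 60 = 1.0833 L/s.
New flow: 49 L/min ÷ 60 = 0.8167 L/s.
PIP = Vt/C + R·V̇ + PEEP (constant-flow equation of motion).
Only the resistive term changes: ΔPIP = R × ΔV̇ = 13.0 × (0.8167 − 1.0833) = 13.0 × -0.2666 = -3.466 cmH2O.
Original PIP = 505/45.5 + 13.0×1.0833 + 10 = 35.182 cmH2O; new PIP = 35.182 + (-3.466) = 31.716 cmH2O.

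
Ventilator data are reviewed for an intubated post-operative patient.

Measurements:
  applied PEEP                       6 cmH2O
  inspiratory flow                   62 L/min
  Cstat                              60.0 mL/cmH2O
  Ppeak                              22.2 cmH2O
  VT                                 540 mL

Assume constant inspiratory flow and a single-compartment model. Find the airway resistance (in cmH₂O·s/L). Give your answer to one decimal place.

7.0

Flow: 62 L/min ÷ 60 = 1.0333 L/s.
Equation of motion (constant flow): PIP = Vt/C + R·V̇ + PEEP.
R·V̇ = PIP − Vt/C − PEEP = 22.2 − 540/60.0 − 6 = 22.2 − 9.0 − 6 = 7.2 cmH2O.
R = 7.2 / 1.0333 = 6.968 cmH2O·s/L.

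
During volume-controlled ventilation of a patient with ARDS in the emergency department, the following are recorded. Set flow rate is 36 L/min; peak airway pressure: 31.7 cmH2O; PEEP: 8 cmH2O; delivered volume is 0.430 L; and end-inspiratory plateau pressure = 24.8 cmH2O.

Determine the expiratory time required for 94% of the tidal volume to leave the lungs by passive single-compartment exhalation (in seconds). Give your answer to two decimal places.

0.83

Flow: 36 L/min ÷ 60 = 0.6 L/s.
R = (PIP − Pplat)/V̇ = (31.7 − 24.8) / 0.6 = 6.9/0.6 = 11.5 cmH2O·s/L.
C = Vt/(Pplat − PEEP) = 430.0 / (24.8 − 8) = 430.0/16.8 = 25.595 mL/cmH2O.
τ = R × C = 11.5 × 0.0256 L/cmH2O = 0.2944 s.
t = −τ·ln(1 − 0.94) = −0.2944·ln(0.06) = 0.8283 s.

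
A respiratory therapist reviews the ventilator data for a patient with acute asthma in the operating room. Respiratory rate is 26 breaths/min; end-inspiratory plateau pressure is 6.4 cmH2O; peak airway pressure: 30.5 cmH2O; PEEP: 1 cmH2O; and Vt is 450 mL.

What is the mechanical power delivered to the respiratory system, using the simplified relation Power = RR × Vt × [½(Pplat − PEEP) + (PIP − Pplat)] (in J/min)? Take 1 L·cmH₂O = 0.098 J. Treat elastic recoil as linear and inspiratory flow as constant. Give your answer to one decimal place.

Per-breath work = Vt × [½(Pplat−PEEP) + (PIP−Pplat)] = 0.450 × [0.5×5.4 + 24.1] = 0.450 × 26.8 = 12.06 L·cmH2O.
Power = 26 × 12.06 = 313.56 L·cmH2O/min.
× 0.098 J/(L·cmH2O) → 30.729 J/min.

30.7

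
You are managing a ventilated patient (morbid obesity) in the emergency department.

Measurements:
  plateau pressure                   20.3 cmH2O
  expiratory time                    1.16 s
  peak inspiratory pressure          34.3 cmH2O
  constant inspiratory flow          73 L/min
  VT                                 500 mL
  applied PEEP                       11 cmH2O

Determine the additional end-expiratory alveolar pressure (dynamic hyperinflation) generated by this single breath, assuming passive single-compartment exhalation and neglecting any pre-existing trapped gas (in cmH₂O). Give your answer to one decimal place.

1.4

Flow: 73 L/min ÷ 60 = 1.2167 L/s.
R = (PIP − Pplat)/V̇ = (34.3 − 20.3) / 1.2167 = 14.0/1.2167 = 11.507 cmH2O·s/L.
C = Vt/(Pplat − PEEP) = 500.0 / (20.3 − 11) = 500.0/9.3 = 53.763 mL/cmH2O.
τ = R × C = 11.507 × 0.05376 L/cmH2O = 0.6186 s.
Fraction remaining = e^(−Te/τ) = e^(−1.16/0.6186) = 0.1533; trapped volume = 500.0 × 0.1533 = 76.65 mL.
Additional alveolar pressure from trapping ≈ V_trapped / C = 76.65 / 53.763 = 1.426 cmH2O.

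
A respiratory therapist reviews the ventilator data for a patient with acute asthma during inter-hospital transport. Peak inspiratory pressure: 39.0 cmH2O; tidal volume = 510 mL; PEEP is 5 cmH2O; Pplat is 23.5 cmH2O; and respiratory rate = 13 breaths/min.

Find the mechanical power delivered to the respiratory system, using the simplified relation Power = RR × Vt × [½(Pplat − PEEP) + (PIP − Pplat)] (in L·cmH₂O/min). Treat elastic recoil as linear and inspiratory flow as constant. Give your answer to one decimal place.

164.1

Per-breath work = Vt × [½(Pplat−PEEP) + (PIP−Pplat)] = 0.510 × [0.5×18.5 + 15.5] = 0.510 × 24.75 = 12.623 L·cmH2O.
Power = 13 × 12.623 = 164.1 L·cmH2O/min.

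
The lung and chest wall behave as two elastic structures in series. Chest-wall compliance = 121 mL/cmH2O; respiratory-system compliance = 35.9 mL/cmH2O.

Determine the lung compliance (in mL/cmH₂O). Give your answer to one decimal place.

51.0

1/CL = 1/Crs − 1/Ccw.
1/CL = 1/35.9 − 1/121 = 0.01959.
CL = 51.046 mL/cmH2O.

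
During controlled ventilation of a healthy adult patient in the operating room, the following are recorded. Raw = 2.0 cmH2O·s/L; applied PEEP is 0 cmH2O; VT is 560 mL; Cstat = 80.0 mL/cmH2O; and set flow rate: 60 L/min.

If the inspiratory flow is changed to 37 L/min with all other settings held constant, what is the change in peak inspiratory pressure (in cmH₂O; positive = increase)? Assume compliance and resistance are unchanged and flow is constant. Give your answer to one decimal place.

-0.8

Flow: 60 L/min ÷ 60 = 1 L/s.
New flow: 37 L/min ÷ 60 = 0.6167 L/s.
PIP = Vt/C + R·V̇ + PEEP (constant-flow equation of motion).
Only the resistive term changes: ΔPIP = R × ΔV̇ = 2.0 × (0.6167 − 1) = 2.0 × -0.3833 = -0.7666 cmH2O.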